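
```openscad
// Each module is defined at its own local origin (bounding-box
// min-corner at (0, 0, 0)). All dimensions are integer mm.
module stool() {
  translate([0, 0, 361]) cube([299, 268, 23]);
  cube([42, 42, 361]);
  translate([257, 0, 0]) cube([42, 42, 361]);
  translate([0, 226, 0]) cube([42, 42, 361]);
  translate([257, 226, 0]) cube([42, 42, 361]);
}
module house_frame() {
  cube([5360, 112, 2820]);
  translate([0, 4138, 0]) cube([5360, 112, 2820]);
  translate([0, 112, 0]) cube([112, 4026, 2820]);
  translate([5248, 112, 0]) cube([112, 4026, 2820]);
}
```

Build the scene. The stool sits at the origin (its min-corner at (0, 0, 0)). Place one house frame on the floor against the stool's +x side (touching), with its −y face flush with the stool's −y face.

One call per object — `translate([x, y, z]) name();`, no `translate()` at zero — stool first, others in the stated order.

stool();
translate([299, 0, 0]) house_frame();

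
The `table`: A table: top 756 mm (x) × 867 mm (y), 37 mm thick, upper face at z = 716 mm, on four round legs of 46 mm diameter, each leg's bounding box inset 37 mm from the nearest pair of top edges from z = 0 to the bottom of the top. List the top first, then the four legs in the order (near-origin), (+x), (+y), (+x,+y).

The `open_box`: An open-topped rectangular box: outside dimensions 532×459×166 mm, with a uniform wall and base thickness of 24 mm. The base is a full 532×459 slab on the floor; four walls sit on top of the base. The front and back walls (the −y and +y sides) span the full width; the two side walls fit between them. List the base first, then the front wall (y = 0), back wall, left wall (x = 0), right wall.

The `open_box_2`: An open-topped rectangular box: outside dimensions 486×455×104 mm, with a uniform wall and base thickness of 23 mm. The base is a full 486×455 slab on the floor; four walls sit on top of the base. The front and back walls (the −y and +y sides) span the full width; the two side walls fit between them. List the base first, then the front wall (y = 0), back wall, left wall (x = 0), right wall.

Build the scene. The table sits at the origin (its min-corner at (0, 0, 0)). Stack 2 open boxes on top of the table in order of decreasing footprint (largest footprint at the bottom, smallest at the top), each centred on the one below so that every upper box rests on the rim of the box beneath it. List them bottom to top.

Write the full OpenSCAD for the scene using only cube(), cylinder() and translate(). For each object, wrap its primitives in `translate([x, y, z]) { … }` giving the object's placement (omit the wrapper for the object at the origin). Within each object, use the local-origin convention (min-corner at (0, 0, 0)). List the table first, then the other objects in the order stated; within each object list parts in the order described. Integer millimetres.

translate([0, 0, 679]) cube([756, 867, 37]);
translate([60, 60, 0]) cylinder(h = 679, r = 23);
translate([696, 60, 0]) cylinder(h = 679, r = 23);
translate([60, 807, 0]) cylinder(h = 679, r = 23);
translate([696, 807, 0]) cylinder(h = 679, r = 23);
translate([112, 204, 716]) {
  cube([532, 459, 24]);
  translate([0, 0, 24]) cube([532, 24, 142]);
  translate([0, 435, 24]) cube([532, 24, 142]);
  translate([0, 24, 24]) cube([24, 411, 142]);
  translate([508, 24, 24]) cube([24, 411, 142]);
}
translate([135, 206, 882]) {
  cube([486, 455, 23]);
  translate([0, 0, 23]) cube([486, 23, 81]);
  translate([0, 432, 23]) cube([486, 23, 81]);
  translate([0, 23, 23]) cube([23, 409, 81]);
  translate([463, 23, 23]) cube([23, 409, 81]);
}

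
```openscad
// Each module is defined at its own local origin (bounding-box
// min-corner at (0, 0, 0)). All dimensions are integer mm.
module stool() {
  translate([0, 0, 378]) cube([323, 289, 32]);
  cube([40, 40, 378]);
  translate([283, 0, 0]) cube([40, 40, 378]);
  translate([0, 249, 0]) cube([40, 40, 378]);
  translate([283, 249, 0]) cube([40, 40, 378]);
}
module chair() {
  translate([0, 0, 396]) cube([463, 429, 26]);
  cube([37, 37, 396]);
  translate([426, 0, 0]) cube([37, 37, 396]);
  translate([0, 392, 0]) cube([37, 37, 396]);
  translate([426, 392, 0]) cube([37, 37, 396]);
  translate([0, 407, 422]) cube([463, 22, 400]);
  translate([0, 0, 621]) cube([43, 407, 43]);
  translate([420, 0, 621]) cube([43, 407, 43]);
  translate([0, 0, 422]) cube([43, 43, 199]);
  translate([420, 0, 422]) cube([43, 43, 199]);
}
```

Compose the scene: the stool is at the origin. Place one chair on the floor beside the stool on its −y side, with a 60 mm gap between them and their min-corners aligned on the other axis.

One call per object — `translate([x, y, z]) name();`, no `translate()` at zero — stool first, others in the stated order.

stool();
translate([0, -489, 0]) chair();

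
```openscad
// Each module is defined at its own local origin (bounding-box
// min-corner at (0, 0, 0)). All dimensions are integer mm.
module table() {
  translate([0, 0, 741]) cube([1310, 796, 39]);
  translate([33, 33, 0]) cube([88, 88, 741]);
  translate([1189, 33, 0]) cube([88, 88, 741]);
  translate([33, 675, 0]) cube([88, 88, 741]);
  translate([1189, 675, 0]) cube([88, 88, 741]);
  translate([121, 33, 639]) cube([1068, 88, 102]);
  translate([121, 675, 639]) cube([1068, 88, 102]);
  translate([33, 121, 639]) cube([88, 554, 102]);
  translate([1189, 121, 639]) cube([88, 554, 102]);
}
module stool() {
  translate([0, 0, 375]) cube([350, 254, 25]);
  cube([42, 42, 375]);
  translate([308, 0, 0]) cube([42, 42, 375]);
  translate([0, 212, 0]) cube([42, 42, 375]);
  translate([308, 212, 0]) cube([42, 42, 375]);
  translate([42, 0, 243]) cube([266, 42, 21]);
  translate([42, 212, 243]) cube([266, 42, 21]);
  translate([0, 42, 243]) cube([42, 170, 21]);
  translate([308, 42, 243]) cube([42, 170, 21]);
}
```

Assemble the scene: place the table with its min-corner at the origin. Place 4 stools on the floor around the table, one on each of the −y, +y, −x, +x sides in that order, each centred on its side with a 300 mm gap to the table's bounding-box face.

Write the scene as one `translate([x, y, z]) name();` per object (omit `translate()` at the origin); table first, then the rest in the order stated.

table();
translate([480, -554, 0]) stool();
translate([480, 1096, 0]) stool();
translate([-650, 271, 0]) stool();
translate([1610, 271, 0]) stool();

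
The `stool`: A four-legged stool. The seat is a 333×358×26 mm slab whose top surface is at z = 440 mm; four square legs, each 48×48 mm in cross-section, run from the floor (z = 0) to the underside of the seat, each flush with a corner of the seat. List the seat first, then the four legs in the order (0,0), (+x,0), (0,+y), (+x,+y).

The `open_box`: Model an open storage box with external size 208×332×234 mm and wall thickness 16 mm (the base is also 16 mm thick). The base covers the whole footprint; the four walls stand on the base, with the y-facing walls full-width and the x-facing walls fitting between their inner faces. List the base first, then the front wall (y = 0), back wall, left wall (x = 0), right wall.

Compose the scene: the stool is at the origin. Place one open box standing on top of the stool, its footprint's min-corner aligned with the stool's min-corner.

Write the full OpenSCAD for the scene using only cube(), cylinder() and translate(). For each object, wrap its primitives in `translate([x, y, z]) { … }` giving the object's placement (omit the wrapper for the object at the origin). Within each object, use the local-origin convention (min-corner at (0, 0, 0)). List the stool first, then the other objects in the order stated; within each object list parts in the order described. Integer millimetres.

translate([0, 0, 414]) cube([333, 358, 26]);
cube([48, 48, 414]);
translate([285, 0, 0]) cube([48, 48, 414]);
translate([0, 310, 0]) cube([48, 48, 414]);
translate([285, 310, 0]) cube([48, 48, 414]);
translate([0, 0, 440]) {
  cube([208, 332, 16]);
  translate([0, 0, 16]) cube([208, 16, 218]);
  translate([0, 316, 16]) cube([208, 16, 218]);
  translate([0, 16, 16]) cube([16, 300, 218]);
  translate([192, 16, 16]) cube([16, 300, 218]);
}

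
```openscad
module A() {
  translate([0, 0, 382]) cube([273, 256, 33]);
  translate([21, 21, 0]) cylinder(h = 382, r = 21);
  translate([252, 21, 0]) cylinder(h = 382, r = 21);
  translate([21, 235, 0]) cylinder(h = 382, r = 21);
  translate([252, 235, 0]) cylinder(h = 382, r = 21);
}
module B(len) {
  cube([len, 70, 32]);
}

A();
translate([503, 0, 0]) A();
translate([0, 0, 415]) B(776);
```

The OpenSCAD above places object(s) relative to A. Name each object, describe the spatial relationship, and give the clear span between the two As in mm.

A is a stool. B is a beam. A beam spans the tops of two stools. The clear span between the two stools is 230 mm.

Second stool starts at x = 503; first ends at x = 273; clear span = 503 − 273 = 230 mm.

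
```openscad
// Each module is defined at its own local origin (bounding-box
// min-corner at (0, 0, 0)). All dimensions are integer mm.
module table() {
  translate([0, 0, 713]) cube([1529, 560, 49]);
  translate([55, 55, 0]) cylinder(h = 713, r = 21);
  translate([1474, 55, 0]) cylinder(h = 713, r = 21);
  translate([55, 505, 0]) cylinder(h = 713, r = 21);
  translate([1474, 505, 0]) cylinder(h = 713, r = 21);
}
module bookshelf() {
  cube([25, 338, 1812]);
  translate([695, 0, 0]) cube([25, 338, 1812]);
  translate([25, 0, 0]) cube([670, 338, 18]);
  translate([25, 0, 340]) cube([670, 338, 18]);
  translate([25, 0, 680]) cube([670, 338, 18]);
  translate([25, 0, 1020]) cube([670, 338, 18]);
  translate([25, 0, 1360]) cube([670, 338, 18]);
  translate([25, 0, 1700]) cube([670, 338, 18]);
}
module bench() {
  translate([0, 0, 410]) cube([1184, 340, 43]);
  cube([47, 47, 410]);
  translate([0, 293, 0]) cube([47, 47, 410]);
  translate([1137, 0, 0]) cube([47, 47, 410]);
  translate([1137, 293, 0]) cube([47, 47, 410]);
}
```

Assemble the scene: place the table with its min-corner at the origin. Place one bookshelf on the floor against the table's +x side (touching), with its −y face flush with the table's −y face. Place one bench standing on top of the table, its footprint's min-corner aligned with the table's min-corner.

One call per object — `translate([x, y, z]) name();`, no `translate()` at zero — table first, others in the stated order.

table();
translate([1529, 0, 0]) bookshelf();
translate([0, 0, 762]) bench();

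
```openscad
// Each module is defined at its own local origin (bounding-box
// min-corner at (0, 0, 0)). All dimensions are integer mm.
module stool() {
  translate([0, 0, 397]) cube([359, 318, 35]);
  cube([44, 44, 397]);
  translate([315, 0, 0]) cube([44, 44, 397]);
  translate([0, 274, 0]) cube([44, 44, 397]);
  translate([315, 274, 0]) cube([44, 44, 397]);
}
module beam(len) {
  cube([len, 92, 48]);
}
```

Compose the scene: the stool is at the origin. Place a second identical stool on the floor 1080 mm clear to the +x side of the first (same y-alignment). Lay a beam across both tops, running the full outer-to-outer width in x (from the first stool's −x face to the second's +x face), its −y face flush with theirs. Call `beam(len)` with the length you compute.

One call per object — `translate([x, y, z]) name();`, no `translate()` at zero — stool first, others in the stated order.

stool();
translate([1439, 0, 0]) stool();
translate([0, 0, 432]) beam(1798);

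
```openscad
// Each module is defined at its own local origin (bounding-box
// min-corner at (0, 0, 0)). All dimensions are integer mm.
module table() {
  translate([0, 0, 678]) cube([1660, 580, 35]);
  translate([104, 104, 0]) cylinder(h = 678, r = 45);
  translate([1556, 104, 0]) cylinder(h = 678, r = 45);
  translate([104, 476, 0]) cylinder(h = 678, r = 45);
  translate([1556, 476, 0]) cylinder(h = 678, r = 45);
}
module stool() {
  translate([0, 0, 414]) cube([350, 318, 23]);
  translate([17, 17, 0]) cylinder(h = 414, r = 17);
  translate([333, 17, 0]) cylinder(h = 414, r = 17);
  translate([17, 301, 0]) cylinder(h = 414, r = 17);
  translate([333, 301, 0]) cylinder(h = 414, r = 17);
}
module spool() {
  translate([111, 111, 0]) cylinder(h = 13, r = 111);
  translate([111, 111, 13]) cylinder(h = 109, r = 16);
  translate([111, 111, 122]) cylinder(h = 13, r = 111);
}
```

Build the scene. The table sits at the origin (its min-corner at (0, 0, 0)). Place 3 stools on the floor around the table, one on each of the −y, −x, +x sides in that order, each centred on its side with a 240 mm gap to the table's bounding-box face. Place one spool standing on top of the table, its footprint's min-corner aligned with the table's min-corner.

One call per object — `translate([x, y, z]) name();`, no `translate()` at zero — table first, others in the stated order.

table();
translate([655, -558, 0]) stool();
translate([-590, 131, 0]) stool();
translate([1900, 131, 0]) stool();
translate([0, 0, 713]) spool();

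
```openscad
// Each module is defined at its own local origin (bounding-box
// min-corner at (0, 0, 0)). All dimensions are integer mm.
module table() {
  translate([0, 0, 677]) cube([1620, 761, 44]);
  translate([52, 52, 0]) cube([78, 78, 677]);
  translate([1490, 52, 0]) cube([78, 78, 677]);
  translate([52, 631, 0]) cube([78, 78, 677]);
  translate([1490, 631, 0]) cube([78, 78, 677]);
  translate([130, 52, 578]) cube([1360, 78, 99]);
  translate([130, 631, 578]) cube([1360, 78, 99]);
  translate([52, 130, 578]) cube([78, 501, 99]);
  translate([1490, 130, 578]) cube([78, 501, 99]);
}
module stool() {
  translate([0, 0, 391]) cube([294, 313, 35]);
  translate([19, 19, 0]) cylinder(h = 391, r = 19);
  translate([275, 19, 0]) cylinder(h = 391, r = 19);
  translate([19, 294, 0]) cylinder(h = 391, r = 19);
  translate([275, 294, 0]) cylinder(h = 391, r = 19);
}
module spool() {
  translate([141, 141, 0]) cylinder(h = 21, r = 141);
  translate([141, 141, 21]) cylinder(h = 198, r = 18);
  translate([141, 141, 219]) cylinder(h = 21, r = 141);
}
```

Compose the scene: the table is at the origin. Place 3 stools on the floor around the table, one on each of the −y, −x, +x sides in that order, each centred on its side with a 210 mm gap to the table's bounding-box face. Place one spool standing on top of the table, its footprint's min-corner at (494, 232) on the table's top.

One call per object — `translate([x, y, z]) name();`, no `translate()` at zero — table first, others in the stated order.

table();
translate([663, -523, 0]) stool();
translate([-504, 224, 0]) stool();
translate([1830, 224, 0]) stool();
translate([494, 232, 721]) spool();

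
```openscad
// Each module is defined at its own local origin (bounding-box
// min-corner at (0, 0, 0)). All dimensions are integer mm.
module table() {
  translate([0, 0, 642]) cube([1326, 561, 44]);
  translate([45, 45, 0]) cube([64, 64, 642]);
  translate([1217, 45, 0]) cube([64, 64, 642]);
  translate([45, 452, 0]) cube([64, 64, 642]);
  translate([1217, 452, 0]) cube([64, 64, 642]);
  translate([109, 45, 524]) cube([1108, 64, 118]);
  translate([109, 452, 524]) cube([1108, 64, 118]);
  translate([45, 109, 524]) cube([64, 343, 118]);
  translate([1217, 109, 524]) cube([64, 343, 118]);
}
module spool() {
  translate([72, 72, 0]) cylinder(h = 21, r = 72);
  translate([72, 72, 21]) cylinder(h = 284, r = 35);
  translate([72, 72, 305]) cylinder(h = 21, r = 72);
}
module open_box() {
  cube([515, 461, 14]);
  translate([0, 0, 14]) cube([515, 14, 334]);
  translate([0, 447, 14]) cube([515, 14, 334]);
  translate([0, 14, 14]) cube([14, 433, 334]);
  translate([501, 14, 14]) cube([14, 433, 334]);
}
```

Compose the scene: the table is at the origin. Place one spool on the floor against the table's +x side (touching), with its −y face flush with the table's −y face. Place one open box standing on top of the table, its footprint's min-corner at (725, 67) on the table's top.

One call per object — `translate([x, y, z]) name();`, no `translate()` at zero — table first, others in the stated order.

table();
translate([1326, 0, 0]) spool();
translate([725, 67, 686]) open_box();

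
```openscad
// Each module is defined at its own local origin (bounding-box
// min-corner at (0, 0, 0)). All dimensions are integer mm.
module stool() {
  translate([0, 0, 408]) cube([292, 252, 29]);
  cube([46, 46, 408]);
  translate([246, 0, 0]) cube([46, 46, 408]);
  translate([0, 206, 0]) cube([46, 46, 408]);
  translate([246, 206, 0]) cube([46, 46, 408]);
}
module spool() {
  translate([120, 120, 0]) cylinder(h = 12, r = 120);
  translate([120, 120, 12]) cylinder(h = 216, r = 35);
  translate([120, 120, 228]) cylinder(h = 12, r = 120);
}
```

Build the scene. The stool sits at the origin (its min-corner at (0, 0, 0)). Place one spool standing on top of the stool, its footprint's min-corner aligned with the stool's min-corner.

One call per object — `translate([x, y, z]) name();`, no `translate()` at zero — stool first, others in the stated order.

stool();
translate([0, 0, 437]) spool();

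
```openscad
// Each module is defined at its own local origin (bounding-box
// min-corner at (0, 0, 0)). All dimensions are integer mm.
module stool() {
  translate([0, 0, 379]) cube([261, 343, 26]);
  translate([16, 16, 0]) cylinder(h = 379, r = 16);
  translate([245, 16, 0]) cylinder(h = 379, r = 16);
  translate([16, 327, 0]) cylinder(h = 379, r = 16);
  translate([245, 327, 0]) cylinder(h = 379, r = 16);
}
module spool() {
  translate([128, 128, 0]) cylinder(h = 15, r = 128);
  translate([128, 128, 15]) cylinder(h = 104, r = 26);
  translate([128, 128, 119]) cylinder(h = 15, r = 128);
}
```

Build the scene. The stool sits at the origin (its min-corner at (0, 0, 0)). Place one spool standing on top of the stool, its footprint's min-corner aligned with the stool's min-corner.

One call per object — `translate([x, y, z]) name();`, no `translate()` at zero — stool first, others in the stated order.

stool();
translate([0, 0, 405]) spool();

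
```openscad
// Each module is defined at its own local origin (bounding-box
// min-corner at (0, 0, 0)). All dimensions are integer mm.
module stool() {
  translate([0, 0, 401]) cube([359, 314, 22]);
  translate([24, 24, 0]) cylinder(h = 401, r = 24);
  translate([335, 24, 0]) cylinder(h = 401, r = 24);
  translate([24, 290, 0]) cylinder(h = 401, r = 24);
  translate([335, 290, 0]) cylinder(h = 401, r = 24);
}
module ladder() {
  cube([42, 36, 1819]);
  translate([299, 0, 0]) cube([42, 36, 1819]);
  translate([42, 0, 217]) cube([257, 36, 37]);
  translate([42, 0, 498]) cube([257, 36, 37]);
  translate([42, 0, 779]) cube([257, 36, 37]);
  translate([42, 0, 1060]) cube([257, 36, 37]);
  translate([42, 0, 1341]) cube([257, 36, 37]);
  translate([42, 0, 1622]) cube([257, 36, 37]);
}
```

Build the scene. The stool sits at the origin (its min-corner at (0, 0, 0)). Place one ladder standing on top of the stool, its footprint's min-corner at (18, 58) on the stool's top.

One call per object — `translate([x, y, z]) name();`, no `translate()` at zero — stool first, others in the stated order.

stool();
translate([18, 58, 423]) ladder();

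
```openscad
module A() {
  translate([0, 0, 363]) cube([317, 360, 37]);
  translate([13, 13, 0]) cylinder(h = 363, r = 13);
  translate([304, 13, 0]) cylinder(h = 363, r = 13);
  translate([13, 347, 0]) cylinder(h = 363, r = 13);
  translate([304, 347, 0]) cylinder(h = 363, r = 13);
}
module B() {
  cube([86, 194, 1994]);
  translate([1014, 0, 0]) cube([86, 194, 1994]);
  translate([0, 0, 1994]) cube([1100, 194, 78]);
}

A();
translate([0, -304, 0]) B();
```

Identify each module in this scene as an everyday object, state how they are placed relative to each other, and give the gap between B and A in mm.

The door frame's nearest face is 110 mm from the stool's −y face.

A is a stool. B is a door frame. The door frame is on the floor beside the stool on its −y side. The gap between the door frame and the stool is 110 mm.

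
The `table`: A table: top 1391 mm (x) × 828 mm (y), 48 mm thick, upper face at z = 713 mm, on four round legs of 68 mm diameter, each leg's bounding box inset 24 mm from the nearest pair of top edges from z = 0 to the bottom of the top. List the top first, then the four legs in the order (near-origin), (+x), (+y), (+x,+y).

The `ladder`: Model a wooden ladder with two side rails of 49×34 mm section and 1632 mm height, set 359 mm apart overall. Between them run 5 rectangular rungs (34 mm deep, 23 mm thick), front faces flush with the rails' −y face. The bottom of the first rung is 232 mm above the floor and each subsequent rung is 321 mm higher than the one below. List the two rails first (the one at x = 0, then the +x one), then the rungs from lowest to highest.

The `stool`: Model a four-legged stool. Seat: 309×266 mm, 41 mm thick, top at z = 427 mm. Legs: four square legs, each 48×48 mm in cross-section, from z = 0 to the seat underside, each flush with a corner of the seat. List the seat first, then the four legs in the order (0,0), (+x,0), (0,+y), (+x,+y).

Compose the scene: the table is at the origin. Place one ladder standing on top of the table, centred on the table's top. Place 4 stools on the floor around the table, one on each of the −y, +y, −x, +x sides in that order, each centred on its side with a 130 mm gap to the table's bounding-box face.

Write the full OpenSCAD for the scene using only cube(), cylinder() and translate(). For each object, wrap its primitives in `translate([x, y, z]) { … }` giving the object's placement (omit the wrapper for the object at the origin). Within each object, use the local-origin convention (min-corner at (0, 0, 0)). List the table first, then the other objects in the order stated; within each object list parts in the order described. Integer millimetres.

translate([0, 0, 665]) cube([1391, 828, 48]);
translate([58, 58, 0]) cylinder(h = 665, r = 34);
translate([1333, 58, 0]) cylinder(h = 665, r = 34);
translate([58, 770, 0]) cylinder(h = 665, r = 34);
translate([1333, 770, 0]) cylinder(h = 665, r = 34);
translate([516, 397, 713]) {
  cube([49, 34, 1632]);
  translate([310, 0, 0]) cube([49, 34, 1632]);
  translate([49, 0, 232]) cube([261, 34, 23]);
  translate([49, 0, 553]) cube([261, 34, 23]);
  translate([49, 0, 874]) cube([261, 34, 23]);
  translate([49, 0, 1195]) cube([261, 34, 23]);
  translate([49, 0, 1516]) cube([261, 34, 23]);
}
translate([541, -396, 0]) {
  translate([0, 0, 386]) cube([309, 266, 41]);
  cube([48, 48, 386]);
  translate([261, 0, 0]) cube([48, 48, 386]);
  translate([0, 218, 0]) cube([48, 48, 386]);
  translate([261, 218, 0]) cube([48, 48, 386]);
}
translate([541, 958, 0]) {
  translate([0, 0, 386]) cube([309, 266, 41]);
  cube([48, 48, 386]);
  translate([261, 0, 0]) cube([48, 48, 386]);
  translate([0, 218, 0]) cube([48, 48, 386]);
  translate([261, 218, 0]) cube([48, 48, 386]);
}
translate([-439, 281, 0]) {
  translate([0, 0, 386]) cube([309, 266, 41]);
  cube([48, 48, 386]);
  translate([261, 0, 0]) cube([48, 48, 386]);
  translate([0, 218, 0]) cube([48, 48, 386]);
  translate([261, 218, 0]) cube([48, 48, 386]);
}
translate([1521, 281, 0]) {
  translate([0, 0, 386]) cube([309, 266, 41]);
  cube([48, 48, 386]);
  translate([261, 0, 0]) cube([48, 48, 386]);
  translate([0, 218, 0]) cube([48, 48, 386]);
  translate([261, 218, 0]) cube([48, 48, 386]);
}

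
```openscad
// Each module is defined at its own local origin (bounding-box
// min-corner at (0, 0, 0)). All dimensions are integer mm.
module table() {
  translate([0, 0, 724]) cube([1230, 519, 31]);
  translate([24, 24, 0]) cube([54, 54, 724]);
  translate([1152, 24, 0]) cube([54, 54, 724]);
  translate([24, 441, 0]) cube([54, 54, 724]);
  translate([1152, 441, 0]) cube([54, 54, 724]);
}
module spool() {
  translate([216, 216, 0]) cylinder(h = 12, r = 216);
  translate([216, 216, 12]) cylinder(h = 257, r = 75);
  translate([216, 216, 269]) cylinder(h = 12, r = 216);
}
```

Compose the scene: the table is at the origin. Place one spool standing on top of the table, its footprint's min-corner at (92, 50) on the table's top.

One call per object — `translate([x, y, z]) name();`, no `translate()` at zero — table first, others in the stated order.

table();
translate([92, 50, 755]) spool();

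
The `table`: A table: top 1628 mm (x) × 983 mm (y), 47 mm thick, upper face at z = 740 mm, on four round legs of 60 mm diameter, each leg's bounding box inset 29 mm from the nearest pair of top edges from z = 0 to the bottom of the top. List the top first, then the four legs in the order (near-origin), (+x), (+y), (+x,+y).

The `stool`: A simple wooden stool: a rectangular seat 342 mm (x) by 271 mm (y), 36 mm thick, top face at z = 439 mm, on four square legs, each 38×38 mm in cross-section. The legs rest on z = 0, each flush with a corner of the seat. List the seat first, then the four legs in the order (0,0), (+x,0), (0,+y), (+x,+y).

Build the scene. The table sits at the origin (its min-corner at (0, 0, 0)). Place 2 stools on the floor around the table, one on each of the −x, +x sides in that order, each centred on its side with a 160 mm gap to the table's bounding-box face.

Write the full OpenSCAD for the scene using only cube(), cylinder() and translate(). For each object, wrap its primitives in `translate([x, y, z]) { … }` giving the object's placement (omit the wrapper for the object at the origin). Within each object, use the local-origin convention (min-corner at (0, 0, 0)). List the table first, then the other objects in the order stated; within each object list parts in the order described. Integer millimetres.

translate([0, 0, 693]) cube([1628, 983, 47]);
translate([59, 59, 0]) cylinder(h = 693, r = 30);
translate([1569, 59, 0]) cylinder(h = 693, r = 30);
translate([59, 924, 0]) cylinder(h = 693, r = 30);
translate([1569, 924, 0]) cylinder(h = 693, r = 30);
translate([-502, 356, 0]) {
  translate([0, 0, 403]) cube([342, 271, 36]);
  cube([38, 38, 403]);
  translate([304, 0, 0]) cube([38, 38, 403]);
  translate([0, 233, 0]) cube([38, 38, 403]);
  translate([304, 233, 0]) cube([38, 38, 403]);
}
translate([1788, 356, 0]) {
  translate([0, 0, 403]) cube([342, 271, 36]);
  cube([38, 38, 403]);
  translate([304, 0, 0]) cube([38, 38, 403]);
  translate([0, 233, 0]) cube([38, 38, 403]);
  translate([304, 233, 0]) cube([38, 38, 403]);
}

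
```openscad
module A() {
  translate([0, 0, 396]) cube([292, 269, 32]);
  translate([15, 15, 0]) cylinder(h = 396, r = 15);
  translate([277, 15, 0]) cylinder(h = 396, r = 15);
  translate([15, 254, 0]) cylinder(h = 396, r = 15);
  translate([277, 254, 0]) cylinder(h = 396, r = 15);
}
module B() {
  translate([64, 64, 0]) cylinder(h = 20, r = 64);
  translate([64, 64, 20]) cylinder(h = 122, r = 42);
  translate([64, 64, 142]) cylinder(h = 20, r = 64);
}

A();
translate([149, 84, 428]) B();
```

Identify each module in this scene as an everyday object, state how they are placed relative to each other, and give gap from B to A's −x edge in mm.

The spool's min-x is at 149; the stool's min-x is 0; gap = 149 mm.

A is a stool. B is a spool. The spool is on top of the stool. The gap from the spool to the stool's −x edge is 149 mm.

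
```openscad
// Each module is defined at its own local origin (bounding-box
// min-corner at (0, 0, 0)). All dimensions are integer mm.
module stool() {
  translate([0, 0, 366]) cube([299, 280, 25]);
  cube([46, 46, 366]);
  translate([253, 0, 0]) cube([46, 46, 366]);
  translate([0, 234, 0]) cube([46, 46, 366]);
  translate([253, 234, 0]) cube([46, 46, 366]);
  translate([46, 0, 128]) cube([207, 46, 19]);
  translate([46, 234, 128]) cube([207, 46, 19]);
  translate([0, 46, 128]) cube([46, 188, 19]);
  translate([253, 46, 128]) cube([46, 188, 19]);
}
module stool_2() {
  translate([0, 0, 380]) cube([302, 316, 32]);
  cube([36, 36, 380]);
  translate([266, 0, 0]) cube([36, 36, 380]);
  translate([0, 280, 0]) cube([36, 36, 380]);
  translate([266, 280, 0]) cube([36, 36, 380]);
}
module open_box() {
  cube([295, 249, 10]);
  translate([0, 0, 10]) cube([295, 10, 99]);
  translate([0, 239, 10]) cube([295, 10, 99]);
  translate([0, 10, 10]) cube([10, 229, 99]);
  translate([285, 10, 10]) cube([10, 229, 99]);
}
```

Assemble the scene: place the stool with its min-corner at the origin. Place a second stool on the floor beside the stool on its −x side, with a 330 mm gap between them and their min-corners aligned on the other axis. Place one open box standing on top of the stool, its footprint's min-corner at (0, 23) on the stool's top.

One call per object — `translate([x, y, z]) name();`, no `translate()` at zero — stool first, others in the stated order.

stool();
translate([-632, 0, 0]) stool_2();
translate([0, 23, 391]) open_box();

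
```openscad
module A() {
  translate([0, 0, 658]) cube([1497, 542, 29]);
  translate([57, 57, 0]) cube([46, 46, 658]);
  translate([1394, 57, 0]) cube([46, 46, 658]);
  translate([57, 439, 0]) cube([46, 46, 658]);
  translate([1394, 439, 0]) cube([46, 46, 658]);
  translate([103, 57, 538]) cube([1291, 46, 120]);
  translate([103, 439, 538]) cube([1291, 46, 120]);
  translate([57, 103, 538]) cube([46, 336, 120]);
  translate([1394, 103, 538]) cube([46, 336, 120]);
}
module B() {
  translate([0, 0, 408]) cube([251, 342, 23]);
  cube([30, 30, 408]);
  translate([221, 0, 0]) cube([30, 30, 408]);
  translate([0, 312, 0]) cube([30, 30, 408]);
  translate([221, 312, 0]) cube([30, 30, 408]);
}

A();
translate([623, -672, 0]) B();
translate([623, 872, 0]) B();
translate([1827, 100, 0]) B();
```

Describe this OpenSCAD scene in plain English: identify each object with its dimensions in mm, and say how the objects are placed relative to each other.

A is a rectangular dining table. The top is 1497×542×29 mm with its upper surface at z = 687 mm. It stands on four 46×46 mm square legs, each inset 57 mm from the nearest pair of top edges, running from the floor to the underside of the top. Four apron rails, 46 mm thick and 120 mm tall, run between adjacent legs with their top edges flush with the underside of the top and their outer faces flush with the legs' outer faces.

B is a simple wooden stool: a rectangular seat 251 mm (x) by 342 mm (y), 23 mm thick, top face at z = 431 mm, on four square legs, each 30×30 mm in cross-section. The legs rest on z = 0, each flush with a corner of the seat.

Three stools sit around the table at the −y, +y, +x sides.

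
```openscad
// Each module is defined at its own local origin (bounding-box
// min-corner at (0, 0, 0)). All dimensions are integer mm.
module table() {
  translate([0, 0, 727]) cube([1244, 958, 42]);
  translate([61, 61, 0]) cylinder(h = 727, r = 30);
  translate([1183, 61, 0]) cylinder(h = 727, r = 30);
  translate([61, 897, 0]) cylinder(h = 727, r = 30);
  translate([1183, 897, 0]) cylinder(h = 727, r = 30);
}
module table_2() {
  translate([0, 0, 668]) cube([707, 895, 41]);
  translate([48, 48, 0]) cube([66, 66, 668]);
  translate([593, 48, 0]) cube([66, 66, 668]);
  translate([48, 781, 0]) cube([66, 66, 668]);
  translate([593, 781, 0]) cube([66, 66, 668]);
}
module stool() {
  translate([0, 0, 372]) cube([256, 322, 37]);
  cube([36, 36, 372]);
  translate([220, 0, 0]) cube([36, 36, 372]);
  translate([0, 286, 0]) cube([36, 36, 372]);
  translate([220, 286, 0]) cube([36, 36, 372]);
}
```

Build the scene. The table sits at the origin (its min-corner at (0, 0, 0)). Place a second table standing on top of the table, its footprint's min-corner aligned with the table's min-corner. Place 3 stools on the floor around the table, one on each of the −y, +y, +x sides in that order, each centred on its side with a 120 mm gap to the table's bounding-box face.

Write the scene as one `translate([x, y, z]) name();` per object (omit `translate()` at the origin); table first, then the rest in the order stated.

table();
translate([0, 0, 769]) table_2();
translate([494, -442, 0]) stool();
translate([494, 1078, 0]) stool();
translate([1364, 318, 0]) stool();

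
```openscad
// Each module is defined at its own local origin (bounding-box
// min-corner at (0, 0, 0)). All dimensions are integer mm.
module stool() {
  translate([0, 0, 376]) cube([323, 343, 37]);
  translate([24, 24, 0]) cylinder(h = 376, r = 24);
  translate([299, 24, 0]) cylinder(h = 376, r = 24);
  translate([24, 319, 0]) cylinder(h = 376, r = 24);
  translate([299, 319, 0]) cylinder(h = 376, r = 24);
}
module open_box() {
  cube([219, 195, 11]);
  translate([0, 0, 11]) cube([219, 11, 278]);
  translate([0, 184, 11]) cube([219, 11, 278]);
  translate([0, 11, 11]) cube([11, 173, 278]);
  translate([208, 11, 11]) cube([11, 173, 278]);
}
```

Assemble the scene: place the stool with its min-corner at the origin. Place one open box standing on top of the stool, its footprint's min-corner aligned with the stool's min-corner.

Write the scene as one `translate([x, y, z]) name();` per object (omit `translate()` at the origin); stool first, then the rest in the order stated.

stool();
translate([0, 0, 413]) open_box();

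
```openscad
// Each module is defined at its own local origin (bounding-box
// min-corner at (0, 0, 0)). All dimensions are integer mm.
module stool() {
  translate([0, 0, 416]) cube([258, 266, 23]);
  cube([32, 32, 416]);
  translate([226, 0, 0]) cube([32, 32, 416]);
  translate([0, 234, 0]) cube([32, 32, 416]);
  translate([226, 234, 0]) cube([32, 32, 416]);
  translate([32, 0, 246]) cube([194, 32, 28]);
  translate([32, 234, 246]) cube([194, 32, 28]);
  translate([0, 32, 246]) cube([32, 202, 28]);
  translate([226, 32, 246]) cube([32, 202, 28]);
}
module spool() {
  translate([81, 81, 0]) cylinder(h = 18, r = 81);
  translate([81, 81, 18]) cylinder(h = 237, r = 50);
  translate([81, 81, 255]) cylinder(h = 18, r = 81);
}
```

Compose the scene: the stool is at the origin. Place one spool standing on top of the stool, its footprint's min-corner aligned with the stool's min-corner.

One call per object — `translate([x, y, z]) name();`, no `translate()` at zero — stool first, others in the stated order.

stool();
translate([0, 0, 439]) spool();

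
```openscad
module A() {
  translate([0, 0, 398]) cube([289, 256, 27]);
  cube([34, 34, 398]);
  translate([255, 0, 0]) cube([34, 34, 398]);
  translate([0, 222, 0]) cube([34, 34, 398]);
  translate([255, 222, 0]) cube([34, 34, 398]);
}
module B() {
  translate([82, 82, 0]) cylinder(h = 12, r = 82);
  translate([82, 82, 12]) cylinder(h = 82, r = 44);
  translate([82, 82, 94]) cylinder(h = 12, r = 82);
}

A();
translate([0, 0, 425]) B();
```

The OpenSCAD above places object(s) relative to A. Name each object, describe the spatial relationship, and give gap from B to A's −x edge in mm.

A is a stool. B is a spool. The spool is on top of the stool. The gap from the spool to the stool's −x edge is 0 mm.

The spool's min-x is at 0; the stool's min-x is 0; gap = 0 mm.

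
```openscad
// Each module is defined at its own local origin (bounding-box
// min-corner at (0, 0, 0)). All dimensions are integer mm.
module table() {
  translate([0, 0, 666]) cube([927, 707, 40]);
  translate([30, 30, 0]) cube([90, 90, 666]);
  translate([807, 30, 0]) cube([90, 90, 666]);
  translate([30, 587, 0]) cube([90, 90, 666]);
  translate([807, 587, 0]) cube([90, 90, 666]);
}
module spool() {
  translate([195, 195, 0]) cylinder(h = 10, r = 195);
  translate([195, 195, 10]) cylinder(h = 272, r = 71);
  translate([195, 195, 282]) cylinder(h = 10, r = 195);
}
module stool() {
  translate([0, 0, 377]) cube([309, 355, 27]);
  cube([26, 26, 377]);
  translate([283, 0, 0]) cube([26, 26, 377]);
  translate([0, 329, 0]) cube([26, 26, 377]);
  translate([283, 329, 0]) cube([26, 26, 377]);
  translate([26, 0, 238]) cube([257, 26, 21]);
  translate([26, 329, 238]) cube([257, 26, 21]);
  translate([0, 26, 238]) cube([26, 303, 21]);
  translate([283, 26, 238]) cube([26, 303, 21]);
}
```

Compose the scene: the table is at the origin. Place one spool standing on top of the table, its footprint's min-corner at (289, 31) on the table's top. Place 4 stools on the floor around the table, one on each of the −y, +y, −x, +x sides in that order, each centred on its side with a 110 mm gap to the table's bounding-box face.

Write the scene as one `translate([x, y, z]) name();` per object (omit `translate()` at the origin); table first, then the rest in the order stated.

table();
translate([289, 31, 706]) spool();
translate([309, -465, 0]) stool();
translate([309, 817, 0]) stool();
translate([-419, 176, 0]) stool();
translate([1037, 176, 0]) stool();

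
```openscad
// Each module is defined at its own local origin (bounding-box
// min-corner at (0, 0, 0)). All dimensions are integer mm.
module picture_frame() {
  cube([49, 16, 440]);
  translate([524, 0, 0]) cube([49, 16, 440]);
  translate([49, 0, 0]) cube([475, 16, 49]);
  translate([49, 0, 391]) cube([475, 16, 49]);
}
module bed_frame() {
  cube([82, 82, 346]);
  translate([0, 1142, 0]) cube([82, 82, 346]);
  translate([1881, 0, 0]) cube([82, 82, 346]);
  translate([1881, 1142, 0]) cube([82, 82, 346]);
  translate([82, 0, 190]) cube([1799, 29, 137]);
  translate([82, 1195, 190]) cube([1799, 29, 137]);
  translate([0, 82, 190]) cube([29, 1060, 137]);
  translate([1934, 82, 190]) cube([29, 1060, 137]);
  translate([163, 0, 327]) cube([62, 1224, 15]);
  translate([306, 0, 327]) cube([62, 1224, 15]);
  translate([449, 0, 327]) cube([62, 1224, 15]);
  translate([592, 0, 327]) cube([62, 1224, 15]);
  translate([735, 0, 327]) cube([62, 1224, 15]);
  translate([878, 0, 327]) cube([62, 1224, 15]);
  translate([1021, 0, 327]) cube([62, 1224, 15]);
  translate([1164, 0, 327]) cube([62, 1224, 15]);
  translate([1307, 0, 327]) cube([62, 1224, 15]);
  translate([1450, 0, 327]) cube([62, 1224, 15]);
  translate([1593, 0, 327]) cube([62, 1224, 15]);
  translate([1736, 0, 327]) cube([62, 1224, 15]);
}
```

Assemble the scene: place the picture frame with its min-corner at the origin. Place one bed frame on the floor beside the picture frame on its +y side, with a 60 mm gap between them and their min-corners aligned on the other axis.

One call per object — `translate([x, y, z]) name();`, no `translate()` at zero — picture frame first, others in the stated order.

picture_frame();
translate([0, 76, 0]) bed_frame();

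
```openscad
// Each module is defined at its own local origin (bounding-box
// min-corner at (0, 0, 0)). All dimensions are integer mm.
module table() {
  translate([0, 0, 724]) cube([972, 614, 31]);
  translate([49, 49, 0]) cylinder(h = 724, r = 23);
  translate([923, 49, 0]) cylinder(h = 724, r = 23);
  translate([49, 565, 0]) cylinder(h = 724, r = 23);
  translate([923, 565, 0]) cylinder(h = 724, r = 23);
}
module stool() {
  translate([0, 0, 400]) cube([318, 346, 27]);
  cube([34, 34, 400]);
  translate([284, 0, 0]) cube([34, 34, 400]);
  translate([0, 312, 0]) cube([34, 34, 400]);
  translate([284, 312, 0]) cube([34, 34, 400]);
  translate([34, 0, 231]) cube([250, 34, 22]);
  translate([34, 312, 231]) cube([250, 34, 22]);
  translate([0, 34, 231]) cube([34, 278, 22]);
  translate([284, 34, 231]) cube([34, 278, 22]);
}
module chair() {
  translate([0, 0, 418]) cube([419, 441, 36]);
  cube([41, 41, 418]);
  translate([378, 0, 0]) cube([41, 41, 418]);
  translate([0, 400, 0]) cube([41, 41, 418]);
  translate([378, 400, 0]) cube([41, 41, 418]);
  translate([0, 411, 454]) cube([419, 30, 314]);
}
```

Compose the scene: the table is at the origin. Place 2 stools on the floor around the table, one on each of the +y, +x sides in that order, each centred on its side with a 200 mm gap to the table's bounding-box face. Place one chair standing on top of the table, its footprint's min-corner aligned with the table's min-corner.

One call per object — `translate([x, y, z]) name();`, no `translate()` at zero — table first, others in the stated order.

table();
translate([327, 814, 0]) stool();
translate([1172, 134, 0]) stool();
translate([0, 0, 755]) chair();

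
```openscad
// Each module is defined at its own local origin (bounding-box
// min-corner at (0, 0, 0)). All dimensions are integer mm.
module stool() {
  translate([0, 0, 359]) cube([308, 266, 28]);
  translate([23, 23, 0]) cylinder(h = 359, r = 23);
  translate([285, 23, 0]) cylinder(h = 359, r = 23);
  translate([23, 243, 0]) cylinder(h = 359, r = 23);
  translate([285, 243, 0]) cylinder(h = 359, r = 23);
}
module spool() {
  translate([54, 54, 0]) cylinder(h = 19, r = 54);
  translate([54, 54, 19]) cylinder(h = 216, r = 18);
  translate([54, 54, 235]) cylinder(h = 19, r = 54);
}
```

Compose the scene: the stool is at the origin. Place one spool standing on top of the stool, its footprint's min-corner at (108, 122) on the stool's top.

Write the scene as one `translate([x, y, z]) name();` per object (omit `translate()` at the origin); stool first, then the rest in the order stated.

stool();
translate([108, 122, 387]) spool();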